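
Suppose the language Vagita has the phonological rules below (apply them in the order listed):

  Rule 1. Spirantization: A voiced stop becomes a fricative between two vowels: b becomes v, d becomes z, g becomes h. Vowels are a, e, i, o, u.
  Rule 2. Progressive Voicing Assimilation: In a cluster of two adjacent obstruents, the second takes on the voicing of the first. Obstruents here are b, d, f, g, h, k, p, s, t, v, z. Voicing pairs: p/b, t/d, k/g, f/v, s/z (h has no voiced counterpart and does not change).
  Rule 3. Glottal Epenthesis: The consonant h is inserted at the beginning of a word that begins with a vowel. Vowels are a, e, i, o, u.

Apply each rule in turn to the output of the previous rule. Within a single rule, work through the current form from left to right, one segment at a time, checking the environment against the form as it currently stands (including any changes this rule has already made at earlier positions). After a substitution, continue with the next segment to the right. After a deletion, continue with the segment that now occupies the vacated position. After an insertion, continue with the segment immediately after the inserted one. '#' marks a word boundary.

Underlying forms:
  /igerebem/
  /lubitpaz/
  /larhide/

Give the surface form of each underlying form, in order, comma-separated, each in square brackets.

/igerebem/:
  Rule 1 Spirantization: [igerebem] → [iherevem]
  Rule 2 Progressive Voicing Assimilation: no change — [iherevem]
  Rule 3 Glottal Epenthesis: [iherevem] → [hiherevem]
/lubitpaz/:
  Rule 1 Spirantization: [lubitpaz] → [luvitpaz]
  Rule 2 Progressive Voicing Assimilation: no change — [luvitpaz]
  Rule 3 Glottal Epenthesis: no change — [luvitpaz]
/larhide/:
  Rule 1 Spirantization: [larhide] → [larhize]
  Rule 2 Progressive Voicing Assimilation: no change — [larhize]
  Rule 3 Glottal Epenthesis: no change — [larhize]

[hiherevem], [luvitpaz], [larhize]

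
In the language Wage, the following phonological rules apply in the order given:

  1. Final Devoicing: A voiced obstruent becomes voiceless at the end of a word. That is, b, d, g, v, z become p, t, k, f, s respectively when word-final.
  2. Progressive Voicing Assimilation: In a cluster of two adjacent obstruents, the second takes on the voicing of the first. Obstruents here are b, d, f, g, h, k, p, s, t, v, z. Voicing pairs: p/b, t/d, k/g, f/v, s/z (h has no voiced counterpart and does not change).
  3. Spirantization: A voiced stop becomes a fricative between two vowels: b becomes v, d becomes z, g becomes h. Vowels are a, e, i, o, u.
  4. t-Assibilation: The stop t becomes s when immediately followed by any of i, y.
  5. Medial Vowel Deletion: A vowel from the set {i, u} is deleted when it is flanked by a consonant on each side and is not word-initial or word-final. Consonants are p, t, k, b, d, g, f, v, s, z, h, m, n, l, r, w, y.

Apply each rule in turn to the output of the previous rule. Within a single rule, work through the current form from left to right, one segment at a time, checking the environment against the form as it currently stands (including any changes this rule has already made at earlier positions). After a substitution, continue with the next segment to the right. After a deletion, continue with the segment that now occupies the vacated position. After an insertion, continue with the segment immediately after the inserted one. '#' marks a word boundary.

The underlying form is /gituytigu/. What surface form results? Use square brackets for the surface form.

1 Final Devoicing: no change — [gituytigu]
2 Progressive Voicing Assimilation: no change — [gituytigu]
3 Spirantization: [gituytigu] → [gituytihu]
4 t-Assibilation: [gituytihu] → [gituysihu]
5 Medial Vowel Deletion: [gituysihu] → [gtyshu]

[gtyshu]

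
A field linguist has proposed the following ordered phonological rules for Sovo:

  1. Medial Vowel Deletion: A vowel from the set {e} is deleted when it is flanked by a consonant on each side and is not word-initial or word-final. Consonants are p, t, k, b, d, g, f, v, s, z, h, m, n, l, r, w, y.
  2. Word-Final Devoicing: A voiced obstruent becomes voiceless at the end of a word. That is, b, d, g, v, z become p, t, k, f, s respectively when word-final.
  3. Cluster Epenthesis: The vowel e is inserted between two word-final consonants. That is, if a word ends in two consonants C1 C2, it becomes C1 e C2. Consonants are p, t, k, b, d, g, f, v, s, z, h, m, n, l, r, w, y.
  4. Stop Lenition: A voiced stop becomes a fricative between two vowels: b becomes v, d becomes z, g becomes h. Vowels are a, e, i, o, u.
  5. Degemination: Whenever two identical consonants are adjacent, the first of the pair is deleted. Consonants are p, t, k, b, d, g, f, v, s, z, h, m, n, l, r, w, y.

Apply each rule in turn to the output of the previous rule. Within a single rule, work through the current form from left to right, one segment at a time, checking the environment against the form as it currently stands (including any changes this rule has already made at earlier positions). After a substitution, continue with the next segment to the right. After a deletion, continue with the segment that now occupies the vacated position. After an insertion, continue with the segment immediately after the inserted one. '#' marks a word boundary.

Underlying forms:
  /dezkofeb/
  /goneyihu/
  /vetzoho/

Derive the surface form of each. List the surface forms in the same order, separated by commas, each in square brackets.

/dezkofeb/:
  1 Medial Vowel Deletion: [dezkofeb] → [dzkofb]
  2 Word-Final Devoicing: [dzkofb] → [dzkofp]
  3 Cluster Epenthesis: [dzkofp] → [dzkofep]
  4 Stop Lenition: no change — [dzkofep]
  5 Degemination: no change — [dzkofep]
/goneyihu/:
  1 Medial Vowel Deletion: [goneyihu] → [gonyihu]
  2 Word-Final Devoicing: no change — [gonyihu]
  3 Cluster Epenthesis: no change — [gonyihu]
  4 Stop Lenition: no change — [gonyihu]
  5 Degemination: no change — [gonyihu]
/vetzoho/:
  1 Medial Vowel Deletion: [vetzoho] → [vtzoho]
  2 Word-Final Devoicing: no change — [vtzoho]
  3 Cluster Epenthesis: no change — [vtzoho]
  4 Stop Lenition: no change — [vtzoho]
  5 Degemination: no change — [vtzoho]

[dzkofep], [gonyihu], [vtzoho]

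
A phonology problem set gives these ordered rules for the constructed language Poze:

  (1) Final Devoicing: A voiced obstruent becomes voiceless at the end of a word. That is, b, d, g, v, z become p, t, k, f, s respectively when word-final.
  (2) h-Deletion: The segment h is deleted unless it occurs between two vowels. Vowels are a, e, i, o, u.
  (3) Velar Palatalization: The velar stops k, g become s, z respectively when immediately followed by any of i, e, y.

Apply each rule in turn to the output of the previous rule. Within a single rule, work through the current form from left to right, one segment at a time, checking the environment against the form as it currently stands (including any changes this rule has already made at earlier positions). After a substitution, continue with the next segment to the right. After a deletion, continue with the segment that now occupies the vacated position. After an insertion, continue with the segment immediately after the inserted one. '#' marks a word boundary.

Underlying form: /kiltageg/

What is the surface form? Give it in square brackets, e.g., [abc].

[siltazek]

(1) Final Devoicing: [kiltageg] → [kiltagek]
(2) h-Deletion: no change — [kiltagek]
(3) Velar Palatalization: [kiltagek] → [siltazek]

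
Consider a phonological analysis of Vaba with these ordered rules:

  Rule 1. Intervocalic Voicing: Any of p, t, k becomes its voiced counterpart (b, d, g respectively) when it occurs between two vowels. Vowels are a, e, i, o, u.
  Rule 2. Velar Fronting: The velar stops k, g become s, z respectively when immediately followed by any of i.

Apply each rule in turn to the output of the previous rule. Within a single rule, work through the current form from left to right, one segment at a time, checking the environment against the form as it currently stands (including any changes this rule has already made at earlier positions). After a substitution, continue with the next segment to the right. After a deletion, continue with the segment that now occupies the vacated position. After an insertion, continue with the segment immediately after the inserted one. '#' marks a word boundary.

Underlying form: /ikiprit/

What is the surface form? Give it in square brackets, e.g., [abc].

Rule 1 Intervocalic Voicing: [ikiprit] → [igiprit]
Rule 2 Velar Fronting: [igiprit] → [iziprit]

[iziprit]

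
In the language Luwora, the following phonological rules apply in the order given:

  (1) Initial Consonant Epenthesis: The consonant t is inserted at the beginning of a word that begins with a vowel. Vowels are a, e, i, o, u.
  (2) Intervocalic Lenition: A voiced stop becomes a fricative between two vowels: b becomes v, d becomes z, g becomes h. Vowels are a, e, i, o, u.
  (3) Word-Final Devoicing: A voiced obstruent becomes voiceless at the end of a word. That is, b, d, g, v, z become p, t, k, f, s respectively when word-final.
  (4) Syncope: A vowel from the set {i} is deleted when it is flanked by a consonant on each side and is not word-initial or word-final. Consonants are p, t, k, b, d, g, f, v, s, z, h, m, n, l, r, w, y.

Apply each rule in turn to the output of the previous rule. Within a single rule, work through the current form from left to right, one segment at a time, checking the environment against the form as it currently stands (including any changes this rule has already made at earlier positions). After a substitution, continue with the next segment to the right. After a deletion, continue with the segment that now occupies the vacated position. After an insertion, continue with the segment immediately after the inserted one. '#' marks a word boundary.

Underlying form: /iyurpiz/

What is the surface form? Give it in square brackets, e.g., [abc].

(1) Initial Consonant Epenthesis: [iyurpiz] → [tiyurpiz]
(2) Intervocalic Lenition: no change — [tiyurpiz]
(3) Word-Final Devoicing: [tiyurpiz] → [tiyurpis]
(4) Syncope: [tiyurpis] → [tyurps]

[tyurps]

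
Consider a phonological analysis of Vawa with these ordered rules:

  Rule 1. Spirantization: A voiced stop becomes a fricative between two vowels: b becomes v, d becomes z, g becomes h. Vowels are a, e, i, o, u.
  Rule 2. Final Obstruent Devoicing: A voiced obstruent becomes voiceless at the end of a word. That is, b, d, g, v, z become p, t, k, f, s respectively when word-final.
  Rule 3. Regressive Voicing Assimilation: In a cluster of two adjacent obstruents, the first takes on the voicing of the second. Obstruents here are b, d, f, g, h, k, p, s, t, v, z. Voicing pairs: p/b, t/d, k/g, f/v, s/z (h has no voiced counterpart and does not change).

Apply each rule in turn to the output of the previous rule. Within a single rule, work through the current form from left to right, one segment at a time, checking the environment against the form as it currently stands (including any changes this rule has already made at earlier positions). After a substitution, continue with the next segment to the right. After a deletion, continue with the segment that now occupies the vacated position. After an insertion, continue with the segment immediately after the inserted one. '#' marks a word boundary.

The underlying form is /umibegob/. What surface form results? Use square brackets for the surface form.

[umivehop]

Rule 1 Spirantization: [umibegob] → [umivehob]
Rule 2 Final Obstruent Devoicing: [umivehob] → [umivehop]
Rule 3 Regressive Voicing Assimilation: no change — [umivehop]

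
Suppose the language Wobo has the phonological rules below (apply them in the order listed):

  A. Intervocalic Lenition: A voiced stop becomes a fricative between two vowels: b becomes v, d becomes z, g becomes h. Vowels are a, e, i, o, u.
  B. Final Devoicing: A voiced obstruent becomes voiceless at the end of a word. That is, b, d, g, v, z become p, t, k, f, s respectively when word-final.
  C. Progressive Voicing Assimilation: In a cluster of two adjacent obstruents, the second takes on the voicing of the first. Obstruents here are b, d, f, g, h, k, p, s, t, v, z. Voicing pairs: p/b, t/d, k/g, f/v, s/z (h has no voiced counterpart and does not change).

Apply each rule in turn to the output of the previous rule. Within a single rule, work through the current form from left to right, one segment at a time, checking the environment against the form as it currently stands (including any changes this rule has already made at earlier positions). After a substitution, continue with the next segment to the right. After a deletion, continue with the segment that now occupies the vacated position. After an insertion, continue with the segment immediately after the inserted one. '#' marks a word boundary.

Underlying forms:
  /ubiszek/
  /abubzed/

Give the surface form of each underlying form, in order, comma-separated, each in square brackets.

/ubiszek/:
  A Intervocalic Lenition: [ubiszek] → [uviszek]
  B Final Devoicing: no change — [uviszek]
  C Progressive Voicing Assimilation: [uviszek] → [uvissek]
/abubzed/:
  A Intervocalic Lenition: [abubzed] → [avubzed]
  B Final Devoicing: [avubzed] → [avubzet]
  C Progressive Voicing Assimilation: no change — [avubzet]

[uvissek], [avubzet]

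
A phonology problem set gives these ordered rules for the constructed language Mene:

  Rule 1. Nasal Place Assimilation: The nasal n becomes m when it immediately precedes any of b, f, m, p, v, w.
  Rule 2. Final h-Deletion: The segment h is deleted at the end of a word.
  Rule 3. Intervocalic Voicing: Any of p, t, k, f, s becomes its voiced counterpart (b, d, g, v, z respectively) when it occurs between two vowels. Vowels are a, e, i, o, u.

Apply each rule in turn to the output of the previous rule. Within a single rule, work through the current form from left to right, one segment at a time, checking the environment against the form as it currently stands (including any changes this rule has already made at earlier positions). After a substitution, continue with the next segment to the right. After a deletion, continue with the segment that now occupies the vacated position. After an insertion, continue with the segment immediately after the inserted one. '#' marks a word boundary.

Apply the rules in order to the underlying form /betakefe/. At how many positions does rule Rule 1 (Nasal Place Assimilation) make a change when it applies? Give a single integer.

Rule 1 Nasal Place Assimilation: no change — [betakefe]
Rule 2 Final h-Deletion: no change — [betakefe]
Rule 3 Intervocalic Voicing: [betakefe] → [bedageve]
Rule Rule 1 changed 0 position(s).

0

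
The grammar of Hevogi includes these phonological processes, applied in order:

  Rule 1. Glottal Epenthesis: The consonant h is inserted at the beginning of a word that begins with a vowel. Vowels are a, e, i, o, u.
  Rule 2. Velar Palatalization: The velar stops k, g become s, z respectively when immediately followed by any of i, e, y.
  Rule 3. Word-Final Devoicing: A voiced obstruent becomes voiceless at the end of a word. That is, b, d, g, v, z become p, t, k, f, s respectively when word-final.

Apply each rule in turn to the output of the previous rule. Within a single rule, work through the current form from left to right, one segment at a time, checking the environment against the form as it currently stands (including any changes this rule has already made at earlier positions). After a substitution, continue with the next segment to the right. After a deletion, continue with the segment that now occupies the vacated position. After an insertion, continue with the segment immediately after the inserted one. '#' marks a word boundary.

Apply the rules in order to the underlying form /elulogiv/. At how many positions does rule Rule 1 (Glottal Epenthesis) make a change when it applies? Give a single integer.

1

Rule 1 Glottal Epenthesis: [elulogiv] → [helulogiv]
Rule 2 Velar Palatalization: [helulogiv] → [heluloziv]
Rule 3 Word-Final Devoicing: [heluloziv] → [helulozif]
Rule Rule 1 changed 1 position(s).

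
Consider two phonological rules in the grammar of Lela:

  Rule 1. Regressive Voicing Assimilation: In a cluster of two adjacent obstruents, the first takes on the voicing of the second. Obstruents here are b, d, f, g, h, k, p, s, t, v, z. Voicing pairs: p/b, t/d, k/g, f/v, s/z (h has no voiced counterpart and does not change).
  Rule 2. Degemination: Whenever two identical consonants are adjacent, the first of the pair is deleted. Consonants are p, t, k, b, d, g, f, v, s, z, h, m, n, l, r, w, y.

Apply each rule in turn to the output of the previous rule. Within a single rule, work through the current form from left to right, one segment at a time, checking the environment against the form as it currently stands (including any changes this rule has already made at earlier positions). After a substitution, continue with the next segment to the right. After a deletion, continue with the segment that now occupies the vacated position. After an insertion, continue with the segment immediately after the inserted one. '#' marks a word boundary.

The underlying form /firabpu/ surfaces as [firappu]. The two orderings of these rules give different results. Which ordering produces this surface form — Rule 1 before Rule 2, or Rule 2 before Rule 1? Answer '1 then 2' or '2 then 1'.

Order 1 then 2:
  1 Regressive Voicing Assimilation: [firabpu] → [firappu]
  2 Degemination: [firappu] → [firapu]
  result: [firapu]
Order 2 then 1:
  2 Degemination: no change — [firabpu]
  1 Regressive Voicing Assimilation: [firabpu] → [firappu]
  result: [firappu]

2 then 1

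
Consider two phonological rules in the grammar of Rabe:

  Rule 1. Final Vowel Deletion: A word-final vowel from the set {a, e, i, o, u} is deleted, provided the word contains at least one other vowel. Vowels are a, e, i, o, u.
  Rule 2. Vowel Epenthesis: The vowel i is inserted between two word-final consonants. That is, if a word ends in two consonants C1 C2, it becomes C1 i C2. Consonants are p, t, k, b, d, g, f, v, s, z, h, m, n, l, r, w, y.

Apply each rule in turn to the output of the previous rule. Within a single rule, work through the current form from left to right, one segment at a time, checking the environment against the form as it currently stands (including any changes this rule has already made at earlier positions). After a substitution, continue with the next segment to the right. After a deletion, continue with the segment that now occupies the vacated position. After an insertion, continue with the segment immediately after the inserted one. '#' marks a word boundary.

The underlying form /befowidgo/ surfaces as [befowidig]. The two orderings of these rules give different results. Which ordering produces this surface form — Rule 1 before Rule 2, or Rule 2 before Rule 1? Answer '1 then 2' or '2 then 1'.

1 then 2

Order 1 then 2:
  1 Final Vowel Deletion: [befowidgo] → [befowidg]
  2 Vowel Epenthesis: [befowidg] → [befowidig]
  result: [befowidig]
Order 2 then 1:
  2 Vowel Epenthesis: no change — [befowidgo]
  1 Final Vowel Deletion: [befowidgo] → [befowidg]
  result: [befowidg]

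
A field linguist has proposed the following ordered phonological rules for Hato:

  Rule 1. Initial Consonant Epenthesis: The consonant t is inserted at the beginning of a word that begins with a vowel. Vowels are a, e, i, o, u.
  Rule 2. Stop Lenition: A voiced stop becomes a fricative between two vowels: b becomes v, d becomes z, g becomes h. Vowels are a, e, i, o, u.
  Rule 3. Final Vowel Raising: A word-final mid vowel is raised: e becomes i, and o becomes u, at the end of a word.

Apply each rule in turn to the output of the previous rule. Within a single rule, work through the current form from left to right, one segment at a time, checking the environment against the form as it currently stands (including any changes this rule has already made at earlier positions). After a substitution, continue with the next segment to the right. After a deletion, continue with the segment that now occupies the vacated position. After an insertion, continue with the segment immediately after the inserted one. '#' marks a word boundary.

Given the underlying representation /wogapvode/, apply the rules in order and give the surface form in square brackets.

[wohapvozi]

Rule 1 Initial Consonant Epenthesis: no change — [wogapvode]
Rule 2 Stop Lenition: [wogapvode] → [wohapvoze]
Rule 3 Final Vowel Raising: [wohapvoze] → [wohapvozi]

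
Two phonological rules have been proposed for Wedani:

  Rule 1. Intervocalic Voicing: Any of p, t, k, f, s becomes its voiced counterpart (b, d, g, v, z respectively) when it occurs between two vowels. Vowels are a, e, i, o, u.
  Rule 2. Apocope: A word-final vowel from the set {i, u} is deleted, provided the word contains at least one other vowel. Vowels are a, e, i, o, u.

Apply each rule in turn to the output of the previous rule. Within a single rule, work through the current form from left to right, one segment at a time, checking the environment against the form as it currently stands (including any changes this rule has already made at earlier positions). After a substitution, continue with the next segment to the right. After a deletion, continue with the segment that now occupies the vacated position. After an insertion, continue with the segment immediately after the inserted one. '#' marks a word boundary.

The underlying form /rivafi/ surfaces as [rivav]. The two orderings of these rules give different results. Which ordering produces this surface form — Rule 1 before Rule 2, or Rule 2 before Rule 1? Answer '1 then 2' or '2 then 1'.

Order 1 then 2:
  1 Intervocalic Voicing: [rivafi] → [rivavi]
  2 Apocope: [rivavi] → [rivav]
  result: [rivav]
Order 2 then 1:
  2 Apocope: [rivafi] → [rivaf]
  1 Intervocalic Voicing: no change — [rivaf]
  result: [rivaf]

1 then 2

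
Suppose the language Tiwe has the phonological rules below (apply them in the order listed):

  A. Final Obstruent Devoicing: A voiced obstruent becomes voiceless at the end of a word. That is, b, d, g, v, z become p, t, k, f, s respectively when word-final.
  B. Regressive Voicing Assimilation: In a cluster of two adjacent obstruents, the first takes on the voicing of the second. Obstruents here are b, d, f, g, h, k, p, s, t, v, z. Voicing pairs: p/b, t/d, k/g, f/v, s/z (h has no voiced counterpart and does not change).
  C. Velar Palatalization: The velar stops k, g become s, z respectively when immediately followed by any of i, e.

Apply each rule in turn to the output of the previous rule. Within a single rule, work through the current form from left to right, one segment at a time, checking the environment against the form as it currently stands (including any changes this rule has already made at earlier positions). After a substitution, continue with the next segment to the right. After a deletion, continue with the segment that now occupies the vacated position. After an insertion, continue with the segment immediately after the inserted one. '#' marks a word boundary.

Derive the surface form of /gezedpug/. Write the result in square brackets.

A Final Obstruent Devoicing: [gezedpug] → [gezedpuk]
B Regressive Voicing Assimilation: [gezedpuk] → [gezetpuk]
C Velar Palatalization: [gezetpuk] → [zezetpuk]

[zezetpuk]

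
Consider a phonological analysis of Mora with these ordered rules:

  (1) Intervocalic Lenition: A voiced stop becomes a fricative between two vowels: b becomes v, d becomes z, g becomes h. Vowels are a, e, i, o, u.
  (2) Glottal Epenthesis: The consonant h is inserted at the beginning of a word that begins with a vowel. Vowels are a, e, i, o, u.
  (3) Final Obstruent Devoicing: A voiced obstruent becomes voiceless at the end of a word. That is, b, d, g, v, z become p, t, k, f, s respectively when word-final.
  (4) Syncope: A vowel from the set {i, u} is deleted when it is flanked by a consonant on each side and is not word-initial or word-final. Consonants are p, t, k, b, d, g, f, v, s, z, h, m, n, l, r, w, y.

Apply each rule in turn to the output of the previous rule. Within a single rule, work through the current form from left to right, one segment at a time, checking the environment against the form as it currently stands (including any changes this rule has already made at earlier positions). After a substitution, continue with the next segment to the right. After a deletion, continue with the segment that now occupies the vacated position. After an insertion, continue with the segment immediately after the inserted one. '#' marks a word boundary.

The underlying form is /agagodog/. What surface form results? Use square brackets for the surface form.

[hahahozok]

(1) Intervocalic Lenition: [agagodog] → [ahahozog]
(2) Glottal Epenthesis: [ahahozog] → [hahahozog]
(3) Final Obstruent Devoicing: [hahahozog] → [hahahozok]
(4) Syncope: no change — [hahahozok]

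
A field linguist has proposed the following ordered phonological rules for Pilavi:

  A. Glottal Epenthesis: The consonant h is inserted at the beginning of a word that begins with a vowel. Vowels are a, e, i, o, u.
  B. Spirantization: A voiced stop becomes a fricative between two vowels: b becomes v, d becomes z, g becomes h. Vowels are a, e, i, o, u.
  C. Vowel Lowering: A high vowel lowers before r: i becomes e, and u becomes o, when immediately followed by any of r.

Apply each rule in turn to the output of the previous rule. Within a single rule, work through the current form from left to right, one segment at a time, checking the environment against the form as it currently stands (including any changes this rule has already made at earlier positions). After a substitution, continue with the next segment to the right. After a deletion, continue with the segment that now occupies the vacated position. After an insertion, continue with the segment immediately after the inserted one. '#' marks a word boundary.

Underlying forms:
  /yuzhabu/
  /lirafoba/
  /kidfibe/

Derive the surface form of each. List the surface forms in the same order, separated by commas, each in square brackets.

[yuzhavu], [lerafova], [kidfive]

/yuzhabu/:
  A Glottal Epenthesis: no change — [yuzhabu]
  B Spirantization: [yuzhabu] → [yuzhavu]
  C Vowel Lowering: no change — [yuzhavu]
/lirafoba/:
  A Glottal Epenthesis: no change — [lirafoba]
  B Spirantization: [lirafoba] → [lirafova]
  C Vowel Lowering: [lirafova] → [lerafova]
/kidfibe/:
  A Glottal Epenthesis: no change — [kidfibe]
  B Spirantization: [kidfibe] → [kidfive]
  C Vowel Lowering: no change — [kidfive]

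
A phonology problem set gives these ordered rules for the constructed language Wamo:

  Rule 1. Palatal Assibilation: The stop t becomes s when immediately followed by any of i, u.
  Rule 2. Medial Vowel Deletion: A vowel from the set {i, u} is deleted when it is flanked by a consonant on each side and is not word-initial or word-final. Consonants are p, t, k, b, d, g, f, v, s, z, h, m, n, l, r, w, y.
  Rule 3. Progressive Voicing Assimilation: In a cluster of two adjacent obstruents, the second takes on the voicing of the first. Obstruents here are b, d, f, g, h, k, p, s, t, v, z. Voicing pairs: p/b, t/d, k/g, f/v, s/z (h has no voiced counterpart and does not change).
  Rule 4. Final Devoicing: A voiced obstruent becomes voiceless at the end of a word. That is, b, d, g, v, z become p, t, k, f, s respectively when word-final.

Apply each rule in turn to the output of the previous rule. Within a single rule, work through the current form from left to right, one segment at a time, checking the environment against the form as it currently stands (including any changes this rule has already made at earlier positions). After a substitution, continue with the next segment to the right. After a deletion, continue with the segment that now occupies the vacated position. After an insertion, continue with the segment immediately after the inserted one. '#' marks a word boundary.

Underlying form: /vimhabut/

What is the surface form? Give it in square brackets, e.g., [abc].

Rule 1 Palatal Assibilation: no change — [vimhabut]
Rule 2 Medial Vowel Deletion: [vimhabut] → [vmhabt]
Rule 3 Progressive Voicing Assimilation: [vmhabt] → [vmhabd]
Rule 4 Final Devoicing: [vmhabd] → [vmhabt]

[vmhabt]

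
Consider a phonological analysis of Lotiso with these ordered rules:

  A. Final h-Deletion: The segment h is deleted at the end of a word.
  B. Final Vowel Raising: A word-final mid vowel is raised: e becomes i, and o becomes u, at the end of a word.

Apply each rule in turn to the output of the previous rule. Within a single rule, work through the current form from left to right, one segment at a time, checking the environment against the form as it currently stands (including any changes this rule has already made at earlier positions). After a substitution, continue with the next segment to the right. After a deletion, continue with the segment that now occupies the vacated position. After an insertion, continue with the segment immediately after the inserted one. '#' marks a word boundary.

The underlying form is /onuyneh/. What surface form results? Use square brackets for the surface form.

[onuyni]

A Final h-Deletion: [onuyneh] → [onuyne]
B Final Vowel Raising: [onuyne] → [onuyni]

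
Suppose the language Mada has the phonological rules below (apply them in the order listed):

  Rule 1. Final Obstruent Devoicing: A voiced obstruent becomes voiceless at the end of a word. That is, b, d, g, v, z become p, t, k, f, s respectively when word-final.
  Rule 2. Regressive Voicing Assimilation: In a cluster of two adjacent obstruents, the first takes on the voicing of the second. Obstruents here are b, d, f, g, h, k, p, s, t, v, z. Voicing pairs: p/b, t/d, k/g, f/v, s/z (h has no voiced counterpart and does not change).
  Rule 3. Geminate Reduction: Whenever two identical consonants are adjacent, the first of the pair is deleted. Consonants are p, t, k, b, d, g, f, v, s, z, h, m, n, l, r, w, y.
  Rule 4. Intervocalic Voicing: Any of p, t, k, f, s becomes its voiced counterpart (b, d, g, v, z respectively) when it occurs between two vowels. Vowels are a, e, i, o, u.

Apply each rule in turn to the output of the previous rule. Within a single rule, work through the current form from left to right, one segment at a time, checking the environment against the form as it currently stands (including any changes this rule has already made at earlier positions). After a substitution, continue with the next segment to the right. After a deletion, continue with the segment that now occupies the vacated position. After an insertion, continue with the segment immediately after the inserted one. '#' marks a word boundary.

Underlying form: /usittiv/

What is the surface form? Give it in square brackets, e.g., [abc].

Rule 1 Final Obstruent Devoicing: [usittiv] → [usittif]
Rule 2 Regressive Voicing Assimilation: no change — [usittif]
Rule 3 Geminate Reduction: [usittif] → [usitif]
Rule 4 Intervocalic Voicing: [usitif] → [uzidif]

[uzidif]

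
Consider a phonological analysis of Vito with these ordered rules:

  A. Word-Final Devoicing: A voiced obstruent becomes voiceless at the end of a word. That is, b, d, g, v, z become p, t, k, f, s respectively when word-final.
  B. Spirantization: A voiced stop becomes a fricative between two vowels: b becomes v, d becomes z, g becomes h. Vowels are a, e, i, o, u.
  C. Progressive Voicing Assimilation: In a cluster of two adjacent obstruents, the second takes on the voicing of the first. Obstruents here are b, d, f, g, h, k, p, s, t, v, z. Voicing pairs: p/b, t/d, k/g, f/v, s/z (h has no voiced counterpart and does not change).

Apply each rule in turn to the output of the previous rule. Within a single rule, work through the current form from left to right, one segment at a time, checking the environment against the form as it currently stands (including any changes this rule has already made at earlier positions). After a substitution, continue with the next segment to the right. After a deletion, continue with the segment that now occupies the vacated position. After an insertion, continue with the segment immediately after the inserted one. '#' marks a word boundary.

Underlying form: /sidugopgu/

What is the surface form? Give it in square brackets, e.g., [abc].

[sizuhopku]

A Word-Final Devoicing: no change — [sidugopgu]
B Spirantization: [sidugopgu] → [sizuhopgu]
C Progressive Voicing Assimilation: [sizuhopgu] → [sizuhopku]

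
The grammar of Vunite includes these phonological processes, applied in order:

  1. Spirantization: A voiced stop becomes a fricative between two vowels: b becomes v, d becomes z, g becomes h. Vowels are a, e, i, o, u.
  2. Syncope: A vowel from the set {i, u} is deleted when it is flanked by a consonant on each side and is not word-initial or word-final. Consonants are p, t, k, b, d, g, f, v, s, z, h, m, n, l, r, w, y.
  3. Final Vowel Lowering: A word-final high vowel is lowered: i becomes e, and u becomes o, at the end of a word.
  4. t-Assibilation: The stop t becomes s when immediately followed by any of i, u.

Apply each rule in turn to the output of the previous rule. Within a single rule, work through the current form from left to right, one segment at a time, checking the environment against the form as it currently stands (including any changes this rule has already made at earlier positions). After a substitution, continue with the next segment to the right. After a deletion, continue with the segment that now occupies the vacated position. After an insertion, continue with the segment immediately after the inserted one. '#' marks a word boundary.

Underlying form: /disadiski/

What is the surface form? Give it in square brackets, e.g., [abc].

1 Spirantization: [disadiski] → [disaziski]
2 Syncope: [disaziski] → [dsazski]
3 Final Vowel Lowering: [dsazski] → [dsazske]
4 t-Assibilation: no change — [dsazske]

[dsazske]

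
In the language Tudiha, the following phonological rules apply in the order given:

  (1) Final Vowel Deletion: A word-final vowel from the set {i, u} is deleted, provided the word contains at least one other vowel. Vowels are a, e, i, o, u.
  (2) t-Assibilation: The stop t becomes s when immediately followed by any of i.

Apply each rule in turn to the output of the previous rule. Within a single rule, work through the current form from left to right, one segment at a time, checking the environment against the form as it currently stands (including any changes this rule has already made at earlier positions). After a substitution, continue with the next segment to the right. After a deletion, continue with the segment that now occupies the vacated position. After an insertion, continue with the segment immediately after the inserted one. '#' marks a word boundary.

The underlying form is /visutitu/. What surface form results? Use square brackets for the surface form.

[visusit]

(1) Final Vowel Deletion: [visutitu] → [visutit]
(2) t-Assibilation: [visutit] → [visusit]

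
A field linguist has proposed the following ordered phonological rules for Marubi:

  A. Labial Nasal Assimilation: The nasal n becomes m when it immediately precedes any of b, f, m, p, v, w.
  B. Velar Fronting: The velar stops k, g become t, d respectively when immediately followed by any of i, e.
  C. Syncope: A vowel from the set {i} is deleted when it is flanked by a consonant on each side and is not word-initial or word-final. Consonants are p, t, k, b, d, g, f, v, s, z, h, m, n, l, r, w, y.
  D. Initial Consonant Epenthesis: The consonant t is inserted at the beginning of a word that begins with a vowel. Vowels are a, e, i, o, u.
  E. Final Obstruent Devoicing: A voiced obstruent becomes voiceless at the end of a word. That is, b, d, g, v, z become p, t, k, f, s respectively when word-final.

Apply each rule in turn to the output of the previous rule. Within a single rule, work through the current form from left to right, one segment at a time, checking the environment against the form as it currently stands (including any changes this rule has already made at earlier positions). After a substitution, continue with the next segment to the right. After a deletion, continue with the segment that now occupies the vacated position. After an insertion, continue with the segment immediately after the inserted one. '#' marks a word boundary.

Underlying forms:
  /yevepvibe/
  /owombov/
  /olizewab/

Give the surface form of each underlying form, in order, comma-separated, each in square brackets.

/yevepvibe/:
  A Labial Nasal Assimilation: no change — [yevepvibe]
  B Velar Fronting: no change — [yevepvibe]
  C Syncope: [yevepvibe] → [yevepvbe]
  D Initial Consonant Epenthesis: no change — [yevepvbe]
  E Final Obstruent Devoicing: no change — [yevepvbe]
/owombov/:
  A Labial Nasal Assimilation: no change — [owombov]
  B Velar Fronting: no change — [owombov]
  C Syncope: no change — [owombov]
  D Initial Consonant Epenthesis: [owombov] → [towombov]
  E Final Obstruent Devoicing: [towombov] → [towombof]
/olizewab/:
  A Labial Nasal Assimilation: no change — [olizewab]
  B Velar Fronting: no change — [olizewab]
  C Syncope: [olizewab] → [olzewab]
  D Initial Consonant Epenthesis: [olzewab] → [tolzewab]
  E Final Obstruent Devoicing: [tolzewab] → [tolzewap]

[yevepvbe], [towombof], [tolzewap]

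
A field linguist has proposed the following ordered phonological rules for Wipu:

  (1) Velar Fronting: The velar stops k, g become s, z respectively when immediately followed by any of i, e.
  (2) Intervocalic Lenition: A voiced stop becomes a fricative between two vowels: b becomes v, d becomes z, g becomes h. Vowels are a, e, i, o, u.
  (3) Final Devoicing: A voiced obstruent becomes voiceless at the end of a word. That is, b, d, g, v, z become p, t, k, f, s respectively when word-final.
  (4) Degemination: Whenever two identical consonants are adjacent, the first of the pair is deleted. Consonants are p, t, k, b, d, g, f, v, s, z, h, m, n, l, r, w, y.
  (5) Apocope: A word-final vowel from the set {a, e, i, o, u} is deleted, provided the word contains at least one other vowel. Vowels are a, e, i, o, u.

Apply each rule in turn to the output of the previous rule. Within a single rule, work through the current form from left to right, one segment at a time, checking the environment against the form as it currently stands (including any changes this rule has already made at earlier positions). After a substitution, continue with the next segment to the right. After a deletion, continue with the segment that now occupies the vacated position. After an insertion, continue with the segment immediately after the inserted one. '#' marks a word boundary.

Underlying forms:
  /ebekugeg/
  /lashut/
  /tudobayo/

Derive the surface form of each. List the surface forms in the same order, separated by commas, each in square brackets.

/ebekugeg/:
  (1) Velar Fronting: [ebekugeg] → [ebekuzeg]
  (2) Intervocalic Lenition: [ebekuzeg] → [evekuzeg]
  (3) Final Devoicing: [evekuzeg] → [evekuzek]
  (4) Degemination: no change — [evekuzek]
  (5) Apocope: no change — [evekuzek]
/lashut/:
  (1) Velar Fronting: no change — [lashut]
  (2) Intervocalic Lenition: no change — [lashut]
  (3) Final Devoicing: no change — [lashut]
  (4) Degemination: no change — [lashut]
  (5) Apocope: no change — [lashut]
/tudobayo/:
  (1) Velar Fronting: no change — [tudobayo]
  (2) Intervocalic Lenition: [tudobayo] → [tuzovayo]
  (3) Final Devoicing: no change — [tuzovayo]
  (4) Degemination: no change — [tuzovayo]
  (5) Apocope: [tuzovayo] → [tuzovay]

[evekuzek], [lashut], [tuzovay]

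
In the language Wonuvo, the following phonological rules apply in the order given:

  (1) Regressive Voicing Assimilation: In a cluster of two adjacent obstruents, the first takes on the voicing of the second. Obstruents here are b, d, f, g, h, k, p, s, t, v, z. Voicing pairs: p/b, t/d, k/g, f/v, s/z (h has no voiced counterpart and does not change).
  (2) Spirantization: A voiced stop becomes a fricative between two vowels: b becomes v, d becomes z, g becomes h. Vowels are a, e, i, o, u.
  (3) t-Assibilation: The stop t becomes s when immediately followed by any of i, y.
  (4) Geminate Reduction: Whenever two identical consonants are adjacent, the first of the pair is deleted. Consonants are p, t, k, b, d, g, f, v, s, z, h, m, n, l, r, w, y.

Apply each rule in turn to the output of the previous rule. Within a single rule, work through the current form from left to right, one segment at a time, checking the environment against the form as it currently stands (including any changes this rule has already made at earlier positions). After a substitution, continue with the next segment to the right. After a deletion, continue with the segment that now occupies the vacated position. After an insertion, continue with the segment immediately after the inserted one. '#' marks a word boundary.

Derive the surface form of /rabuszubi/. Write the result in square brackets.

[ravuzuvi]

(1) Regressive Voicing Assimilation: [rabuszubi] → [rabuzzubi]
(2) Spirantization: [rabuzzubi] → [ravuzzuvi]
(3) t-Assibilation: no change — [ravuzzuvi]
(4) Geminate Reduction: [ravuzzuvi] → [ravuzuvi]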